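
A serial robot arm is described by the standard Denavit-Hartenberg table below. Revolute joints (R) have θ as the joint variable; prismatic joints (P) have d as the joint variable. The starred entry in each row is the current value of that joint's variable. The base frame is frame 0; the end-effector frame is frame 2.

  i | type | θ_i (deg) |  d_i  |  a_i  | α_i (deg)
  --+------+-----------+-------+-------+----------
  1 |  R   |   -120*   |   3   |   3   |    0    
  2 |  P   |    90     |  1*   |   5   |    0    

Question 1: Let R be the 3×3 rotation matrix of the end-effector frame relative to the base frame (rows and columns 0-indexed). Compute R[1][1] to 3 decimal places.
End-effector y-axis (col 1 of R) = (0.5000,0.8660,0.0000)
R[1][1] = 0.8660

0.866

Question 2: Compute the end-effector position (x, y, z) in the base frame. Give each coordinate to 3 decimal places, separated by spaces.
after link 1: o_1 = (-1.5000, -2.5981, 3.0000)
after link 2: o_2 = (2.8301, -5.0981, 4.0000)

2.830 -5.098 4.000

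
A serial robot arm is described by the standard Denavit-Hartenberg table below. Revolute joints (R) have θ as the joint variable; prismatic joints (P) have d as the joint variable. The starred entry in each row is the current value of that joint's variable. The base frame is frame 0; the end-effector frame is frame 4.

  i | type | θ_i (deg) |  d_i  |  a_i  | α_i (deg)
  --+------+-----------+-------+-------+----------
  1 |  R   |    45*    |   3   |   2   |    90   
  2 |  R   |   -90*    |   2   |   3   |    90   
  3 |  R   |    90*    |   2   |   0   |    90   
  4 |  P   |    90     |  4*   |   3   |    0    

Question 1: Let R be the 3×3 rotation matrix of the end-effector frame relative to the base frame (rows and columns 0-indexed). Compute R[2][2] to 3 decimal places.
-1.000

End-effector z-axis (col 2 of R) = (0.0000,0.0000,-1.0000)
R[2][2] = -1.0000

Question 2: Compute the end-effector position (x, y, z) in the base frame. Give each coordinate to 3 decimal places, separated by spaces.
after link 1: o_1 = (1.4142, 1.4142, 3.0000)
after link 2: o_2 = (2.8284, -0.0000, 0.0000)
after link 3: o_3 = (1.4142, -1.4142, 0.0000)
after link 4: o_4 = (-0.7071, -3.5355, -4.0000)

-0.707 -3.536 -4.000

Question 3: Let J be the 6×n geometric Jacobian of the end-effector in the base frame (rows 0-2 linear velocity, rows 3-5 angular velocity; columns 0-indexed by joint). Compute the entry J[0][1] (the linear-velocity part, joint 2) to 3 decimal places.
axis z_1 = (0.7071,-0.7071,0.0000); lever o_n−o_1 = (-2.1213,-4.9497,-7.0000)
cross product → J_v[:, 1] = (4.9497,4.9497,-5.0000)
J_ω[:, 1] = z_1
entry J[0][1] = 4.9497

4.950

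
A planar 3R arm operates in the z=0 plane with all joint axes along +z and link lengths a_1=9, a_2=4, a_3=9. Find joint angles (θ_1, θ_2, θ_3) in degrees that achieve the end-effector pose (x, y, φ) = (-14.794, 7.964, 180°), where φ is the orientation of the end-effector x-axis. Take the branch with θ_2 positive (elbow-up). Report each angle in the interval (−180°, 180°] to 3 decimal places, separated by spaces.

102.074 90.003 -12.077

wrist centre = target − a_3·(cos φ, sin φ) = (-5.7940, 7.9640)
cos θ_2 = (96.9957−9²−4²)/(2·9·4) = -0.0001; θ_2 = 90.0034° (elbow-up)
β = atan2(7.9640,-5.7940) = 126.0368°; ψ = atan2(4.0000,8.9998) = 23.9630°
θ_1 = β − ψ = 102.0737°
θ_3 = φ − θ_1 − θ_2 = -12.0771° (wrapped to (-180°,180°])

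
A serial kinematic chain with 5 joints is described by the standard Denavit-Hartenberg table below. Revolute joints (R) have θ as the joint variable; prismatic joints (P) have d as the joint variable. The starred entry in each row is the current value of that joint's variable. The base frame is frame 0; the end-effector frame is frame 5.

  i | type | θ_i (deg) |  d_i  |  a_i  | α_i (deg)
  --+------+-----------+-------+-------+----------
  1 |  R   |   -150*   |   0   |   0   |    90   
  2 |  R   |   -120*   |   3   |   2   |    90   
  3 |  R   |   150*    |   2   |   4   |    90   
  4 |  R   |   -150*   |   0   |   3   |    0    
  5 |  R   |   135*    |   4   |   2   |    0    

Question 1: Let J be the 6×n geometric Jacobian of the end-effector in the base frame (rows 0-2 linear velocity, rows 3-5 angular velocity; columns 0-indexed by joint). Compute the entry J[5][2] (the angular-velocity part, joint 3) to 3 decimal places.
axis z_2 = (0.7500,0.4330,0.5000); lever o_n−o_2 = (-2.9629,4.2141,0.7595)
cross product → J_v[:, 2] = (-1.7782,-2.0510,4.4436)
J_ω[:, 2] = z_2
entry J[5][2] = 0.5000

0.500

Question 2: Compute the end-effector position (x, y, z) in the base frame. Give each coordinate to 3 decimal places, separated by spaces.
after link 1: o_1 = (0.0000, 0.0000, 0.0000)
after link 2: o_2 = (-0.6340, 3.0981, -1.7321)
after link 3: o_3 = (-1.6340, 4.8301, 2.2679)
after link 4: o_4 = (-1.1352, 3.6181, -0.4306)
after link 5: o_5 = (-3.5968, 7.3122, -0.9726)

-3.597 7.312 -0.973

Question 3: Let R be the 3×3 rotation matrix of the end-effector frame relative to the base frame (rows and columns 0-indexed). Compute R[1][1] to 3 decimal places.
0.474

End-effector y-axis (col 1 of R) = (0.5627,0.4743,0.6771)
R[1][1] = 0.4743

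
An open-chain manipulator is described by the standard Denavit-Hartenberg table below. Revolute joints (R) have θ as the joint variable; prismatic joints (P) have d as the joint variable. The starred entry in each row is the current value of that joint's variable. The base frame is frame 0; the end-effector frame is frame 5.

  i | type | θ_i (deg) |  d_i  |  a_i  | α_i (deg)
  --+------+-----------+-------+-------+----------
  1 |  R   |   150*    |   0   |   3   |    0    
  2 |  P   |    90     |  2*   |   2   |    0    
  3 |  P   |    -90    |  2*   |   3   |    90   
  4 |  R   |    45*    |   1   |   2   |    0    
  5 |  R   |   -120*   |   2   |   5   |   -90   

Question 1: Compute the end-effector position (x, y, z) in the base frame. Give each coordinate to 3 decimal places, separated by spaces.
after link 1: o_1 = (-2.5981, 1.5000, 0.0000)
after link 2: o_2 = (-3.5981, -0.2321, 2.0000)
after link 3: o_3 = (-6.1962, 1.2679, 4.0000)
after link 4: o_4 = (-6.9209, 2.8411, 5.4142)
after link 5: o_5 = (-7.0416, 5.2202, 0.5846)

-7.042 5.220 0.585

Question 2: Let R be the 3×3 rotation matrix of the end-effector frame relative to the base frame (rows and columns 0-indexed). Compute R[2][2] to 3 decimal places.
0.259

End-effector z-axis (col 2 of R) = (-0.8365,0.4830,0.2588)
R[2][2] = 0.2588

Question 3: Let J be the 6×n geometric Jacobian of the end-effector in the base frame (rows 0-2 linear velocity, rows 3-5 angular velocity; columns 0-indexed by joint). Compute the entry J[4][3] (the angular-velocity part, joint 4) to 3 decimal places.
0.866

axis z_3 = (0.5000,0.8660,0.0000); lever o_n−o_3 = (-0.8455,3.9522,-3.4154)
cross product → J_v[:, 3] = (-2.9578,1.7077,2.7083)
J_ω[:, 3] = z_3
entry J[4][3] = 0.8660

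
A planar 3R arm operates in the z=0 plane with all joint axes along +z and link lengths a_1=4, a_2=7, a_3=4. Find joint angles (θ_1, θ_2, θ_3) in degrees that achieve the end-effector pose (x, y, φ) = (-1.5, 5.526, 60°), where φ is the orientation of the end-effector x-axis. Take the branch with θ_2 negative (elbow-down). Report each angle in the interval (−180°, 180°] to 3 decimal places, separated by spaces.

wrist centre = target − a_3·(cos φ, sin φ) = (-3.5000, 2.0619)
cos θ_2 = (16.5014−4²−7²)/(2·4·7) = -0.8660; θ_2 = -150.0024° (elbow-down)
β = atan2(2.0619,-3.5000) = 149.4971°; ψ = atan2(-3.4998,-2.0623) = -120.5099°
θ_1 = β − ψ = 270.0069°
θ_3 = φ − θ_1 − θ_2 = -60.0046° (wrapped to (-180°,180°])

-89.993 -150.002 -60.005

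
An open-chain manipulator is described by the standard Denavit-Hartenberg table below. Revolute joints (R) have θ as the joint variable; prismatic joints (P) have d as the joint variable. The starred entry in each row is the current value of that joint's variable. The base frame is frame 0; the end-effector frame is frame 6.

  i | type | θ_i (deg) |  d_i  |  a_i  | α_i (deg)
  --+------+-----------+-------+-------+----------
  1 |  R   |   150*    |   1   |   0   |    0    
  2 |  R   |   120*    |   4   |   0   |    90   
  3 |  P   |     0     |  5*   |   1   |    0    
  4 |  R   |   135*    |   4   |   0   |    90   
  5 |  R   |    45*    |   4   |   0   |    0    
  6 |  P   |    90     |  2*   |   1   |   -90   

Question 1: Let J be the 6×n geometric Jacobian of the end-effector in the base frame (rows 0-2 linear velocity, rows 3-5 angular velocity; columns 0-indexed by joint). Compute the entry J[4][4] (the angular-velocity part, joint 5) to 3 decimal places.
-0.707

axis z_4 = (-0.0000,-0.7071,0.7071); lever o_n−o_4 = (-0.7071,-4.7426,3.7426)
cross product → J_v[:, 4] = (0.7071,-0.5000,-0.5000)
J_ω[:, 4] = z_4
entry J[4][4] = -0.7071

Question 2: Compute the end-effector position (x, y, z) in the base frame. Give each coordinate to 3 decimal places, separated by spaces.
-9.707 -5.743 8.743

after link 1: o_1 = (0.0000, 0.0000, 1.0000)
after link 2: o_2 = (0.0000, 0.0000, 5.0000)
after link 3: o_3 = (-5.0000, -1.0000, 5.0000)
after link 4: o_4 = (-9.0000, -1.0000, 5.0000)
after link 5: o_5 = (-9.0000, -3.8284, 7.8284)
after link 6: o_6 = (-9.7071, -5.7426, 8.7426)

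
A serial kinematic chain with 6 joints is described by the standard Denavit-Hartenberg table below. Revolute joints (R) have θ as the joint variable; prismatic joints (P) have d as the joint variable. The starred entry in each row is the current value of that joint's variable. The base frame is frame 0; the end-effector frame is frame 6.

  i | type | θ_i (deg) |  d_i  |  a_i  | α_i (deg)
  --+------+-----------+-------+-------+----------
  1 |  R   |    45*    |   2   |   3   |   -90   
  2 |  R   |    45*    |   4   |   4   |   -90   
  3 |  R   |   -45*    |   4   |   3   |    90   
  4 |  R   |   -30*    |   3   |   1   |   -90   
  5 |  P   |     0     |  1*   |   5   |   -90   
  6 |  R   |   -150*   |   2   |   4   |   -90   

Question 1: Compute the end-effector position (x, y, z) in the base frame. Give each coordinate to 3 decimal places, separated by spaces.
-3.206 10.147 -7.445

after link 1: o_1 = (2.1213, 2.1213, 2.0000)
after link 2: o_2 = (1.2929, 6.9497, -0.8284)
after link 3: o_3 = (-1.1464, 7.5104, -5.1569)
after link 4: o_4 = (-3.5839, 8.9389, -3.7363)
after link 5: o_5 = (-3.4743, 13.8787, -4.9960)
after link 6: o_6 = (-3.2064, 10.1467, -7.4455)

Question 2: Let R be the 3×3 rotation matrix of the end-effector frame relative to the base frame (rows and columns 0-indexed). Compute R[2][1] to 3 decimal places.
End-effector y-axis (col 1 of R) = (-0.8536,0.1464,0.5000)
R[2][1] = 0.5000

0.500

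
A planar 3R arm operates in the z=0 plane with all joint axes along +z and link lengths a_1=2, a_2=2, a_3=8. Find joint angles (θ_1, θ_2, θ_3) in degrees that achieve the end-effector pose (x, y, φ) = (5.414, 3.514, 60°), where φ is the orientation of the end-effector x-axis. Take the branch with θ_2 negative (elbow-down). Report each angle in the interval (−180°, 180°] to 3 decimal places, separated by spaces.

-45.000 -45.007 150.006

wrist centre = target − a_3·(cos φ, sin φ) = (1.4140, -3.4142)
cos θ_2 = (13.6562−2²−2²)/(2·2·2) = 0.7070; θ_2 = -45.0068° (elbow-down)
β = atan2(-3.4142,1.4140) = -67.5030°; ψ = atan2(-1.4144,3.4140) = -22.5034°
θ_1 = β − ψ = -44.9996°
θ_3 = φ − θ_1 − θ_2 = 150.0064° (wrapped to (-180°,180°])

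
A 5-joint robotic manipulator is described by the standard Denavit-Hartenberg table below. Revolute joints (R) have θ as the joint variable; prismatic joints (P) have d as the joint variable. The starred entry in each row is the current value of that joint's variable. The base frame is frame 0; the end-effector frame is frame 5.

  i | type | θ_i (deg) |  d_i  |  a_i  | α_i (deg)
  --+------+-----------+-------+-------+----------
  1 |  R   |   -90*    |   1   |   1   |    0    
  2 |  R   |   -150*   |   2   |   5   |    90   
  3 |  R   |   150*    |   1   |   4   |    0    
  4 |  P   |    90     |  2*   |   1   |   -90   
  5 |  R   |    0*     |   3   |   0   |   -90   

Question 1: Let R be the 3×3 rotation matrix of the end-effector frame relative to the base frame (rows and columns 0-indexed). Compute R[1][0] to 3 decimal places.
-0.433

End-effector x-axis (col 0 of R) = (0.2500,-0.4330,-0.8660)
R[1][0] = -0.4330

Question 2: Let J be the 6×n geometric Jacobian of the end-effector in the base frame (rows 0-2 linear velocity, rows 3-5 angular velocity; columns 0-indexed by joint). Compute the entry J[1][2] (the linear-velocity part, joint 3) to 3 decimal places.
axis z_2 = (0.8660,0.5000,0.0000); lever o_n−o_2 = (3.2811,0.3170,-0.3660)
cross product → J_v[:, 2] = (-0.1830,0.3170,-1.3660)
J_ω[:, 2] = z_2
entry J[1][2] = 0.3170

0.317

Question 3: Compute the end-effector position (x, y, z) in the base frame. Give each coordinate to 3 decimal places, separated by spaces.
0.781 3.647 2.634

after link 1: o_1 = (0.0000, -1.0000, 1.0000)
after link 2: o_2 = (-2.5000, 3.3301, 3.0000)
after link 3: o_3 = (0.0981, 0.8301, 5.0000)
after link 4: o_4 = (2.0801, 1.3971, 4.1340)
after link 5: o_5 = (0.7811, 3.6471, 2.6340)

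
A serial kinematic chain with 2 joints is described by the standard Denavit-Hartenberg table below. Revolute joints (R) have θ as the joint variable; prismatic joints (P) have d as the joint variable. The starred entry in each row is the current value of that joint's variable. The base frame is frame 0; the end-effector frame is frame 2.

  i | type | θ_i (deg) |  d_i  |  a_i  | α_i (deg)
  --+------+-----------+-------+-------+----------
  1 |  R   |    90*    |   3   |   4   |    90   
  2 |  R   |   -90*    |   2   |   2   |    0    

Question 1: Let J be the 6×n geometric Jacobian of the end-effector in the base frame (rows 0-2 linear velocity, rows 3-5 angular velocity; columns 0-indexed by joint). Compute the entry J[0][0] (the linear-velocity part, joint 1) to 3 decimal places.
axis z_0 = ẑ; lever o_n−o_0 = (2.0000,4.0000,1.0000)
cross product → J_v[:, 0] = (-4.0000,2.0000,0.0000)
J_ω[:, 0] = z_0
entry J[0][0] = -4.0000

-4.000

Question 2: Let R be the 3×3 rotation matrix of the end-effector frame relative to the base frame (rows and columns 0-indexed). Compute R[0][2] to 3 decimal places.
End-effector z-axis (col 2 of R) = (1.0000,-0.0000,0.0000)
R[0][2] = 1.0000

1.000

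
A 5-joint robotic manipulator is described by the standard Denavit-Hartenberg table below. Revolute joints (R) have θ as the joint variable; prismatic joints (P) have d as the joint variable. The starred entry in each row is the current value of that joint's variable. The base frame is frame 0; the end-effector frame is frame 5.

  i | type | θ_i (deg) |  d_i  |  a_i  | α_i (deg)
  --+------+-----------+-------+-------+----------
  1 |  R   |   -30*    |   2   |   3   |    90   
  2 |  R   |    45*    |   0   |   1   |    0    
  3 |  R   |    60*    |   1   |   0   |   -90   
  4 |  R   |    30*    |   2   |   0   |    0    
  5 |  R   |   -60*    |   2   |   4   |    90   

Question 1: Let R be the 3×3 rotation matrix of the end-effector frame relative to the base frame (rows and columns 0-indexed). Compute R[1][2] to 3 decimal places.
-0.815

End-effector z-axis (col 2 of R) = (-0.3209,-0.8147,-0.4830)
R[1][2] = -0.8147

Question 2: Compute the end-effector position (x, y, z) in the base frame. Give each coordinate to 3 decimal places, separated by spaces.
after link 1: o_1 = (2.5981, -1.5000, 2.0000)
after link 2: o_2 = (3.2104, -1.8536, 2.7071)
after link 3: o_3 = (2.7104, -2.7196, 2.7071)
after link 4: o_4 = (1.0374, -1.7537, 2.1895)
after link 5: o_5 = (-2.4121, -2.0715, 5.0179)

-2.412 -2.071 5.018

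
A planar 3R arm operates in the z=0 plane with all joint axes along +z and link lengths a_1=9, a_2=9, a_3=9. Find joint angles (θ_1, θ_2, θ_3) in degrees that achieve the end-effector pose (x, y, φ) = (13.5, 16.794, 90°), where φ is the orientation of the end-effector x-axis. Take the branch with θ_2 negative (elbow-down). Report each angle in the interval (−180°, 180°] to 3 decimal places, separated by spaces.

60.000 -60.001 90.001

wrist centre = target − a_3·(cos φ, sin φ) = (13.5000, 7.7940)
cos θ_2 = (242.9964−9²−9²)/(2·9·9) = 0.5000; θ_2 = -60.0015° (elbow-down)
β = atan2(7.7940,13.5000) = 29.9993°; ψ = atan2(-7.7943,13.4998) = -30.0007°
θ_1 = β − ψ = 60.0000°
θ_3 = φ − θ_1 − θ_2 = 90.0015° (wrapped to (-180°,180°])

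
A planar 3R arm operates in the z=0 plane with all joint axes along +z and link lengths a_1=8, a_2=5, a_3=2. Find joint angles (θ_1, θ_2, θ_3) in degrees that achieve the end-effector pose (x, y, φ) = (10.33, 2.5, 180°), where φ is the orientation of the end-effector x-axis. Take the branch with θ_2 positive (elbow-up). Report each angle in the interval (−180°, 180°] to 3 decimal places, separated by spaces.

-0.002 30.004 149.997

wrist centre = target − a_3·(cos φ, sin φ) = (12.3300, 2.5000)
cos θ_2 = (158.2789−8²−5²)/(2·8·5) = 0.8660; θ_2 = 30.0045° (elbow-up)
β = atan2(2.5000,12.3300) = 11.4618°; ψ = atan2(2.5003,12.3299) = 11.4633°
θ_1 = β − ψ = -0.0016°
θ_3 = φ − θ_1 − θ_2 = 149.9971° (wrapped to (-180°,180°])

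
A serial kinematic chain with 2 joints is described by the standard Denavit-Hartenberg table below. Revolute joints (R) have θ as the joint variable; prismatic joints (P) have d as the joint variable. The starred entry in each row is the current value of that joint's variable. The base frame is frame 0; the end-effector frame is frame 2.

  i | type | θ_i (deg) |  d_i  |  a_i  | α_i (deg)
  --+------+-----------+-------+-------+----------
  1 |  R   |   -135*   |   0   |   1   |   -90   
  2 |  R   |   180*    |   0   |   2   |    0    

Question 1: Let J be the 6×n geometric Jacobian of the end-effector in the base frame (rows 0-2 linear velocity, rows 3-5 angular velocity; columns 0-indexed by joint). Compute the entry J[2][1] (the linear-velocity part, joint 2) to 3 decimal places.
2.000

axis z_1 = (0.7071,-0.7071,0.0000); lever o_n−o_1 = (1.4142,1.4142,-0.0000)
cross product → J_v[:, 1] = (0.0000,0.0000,2.0000)
J_ω[:, 1] = z_1
entry J[2][1] = 2.0000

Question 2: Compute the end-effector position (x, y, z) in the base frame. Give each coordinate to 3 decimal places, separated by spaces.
after link 1: o_1 = (-0.7071, -0.7071, 0.0000)
after link 2: o_2 = (0.7071, 0.7071, -0.0000)

0.707 0.707 -0.000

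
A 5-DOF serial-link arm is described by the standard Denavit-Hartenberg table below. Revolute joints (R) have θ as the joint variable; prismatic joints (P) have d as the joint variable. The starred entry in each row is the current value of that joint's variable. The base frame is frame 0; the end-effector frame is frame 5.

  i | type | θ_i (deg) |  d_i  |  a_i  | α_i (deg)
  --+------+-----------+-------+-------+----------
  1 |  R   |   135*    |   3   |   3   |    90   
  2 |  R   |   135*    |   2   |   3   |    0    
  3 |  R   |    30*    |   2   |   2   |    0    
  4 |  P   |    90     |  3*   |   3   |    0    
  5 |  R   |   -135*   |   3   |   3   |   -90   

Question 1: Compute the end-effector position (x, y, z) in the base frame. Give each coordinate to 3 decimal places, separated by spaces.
after link 1: o_1 = (-2.1213, 2.1213, 3.0000)
after link 2: o_2 = (0.7929, 2.0355, 5.1213)
after link 3: o_3 = (3.5731, 2.0837, 5.6390)
after link 4: o_4 = (6.2435, 3.6560, 2.7412)
after link 5: o_5 = (9.4255, 4.7167, 5.3393)

9.425 4.717 5.339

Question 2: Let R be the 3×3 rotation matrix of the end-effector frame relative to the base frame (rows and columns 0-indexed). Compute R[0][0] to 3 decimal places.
0.354

End-effector x-axis (col 0 of R) = (0.3536,-0.3536,0.8660)
R[0][0] = 0.3536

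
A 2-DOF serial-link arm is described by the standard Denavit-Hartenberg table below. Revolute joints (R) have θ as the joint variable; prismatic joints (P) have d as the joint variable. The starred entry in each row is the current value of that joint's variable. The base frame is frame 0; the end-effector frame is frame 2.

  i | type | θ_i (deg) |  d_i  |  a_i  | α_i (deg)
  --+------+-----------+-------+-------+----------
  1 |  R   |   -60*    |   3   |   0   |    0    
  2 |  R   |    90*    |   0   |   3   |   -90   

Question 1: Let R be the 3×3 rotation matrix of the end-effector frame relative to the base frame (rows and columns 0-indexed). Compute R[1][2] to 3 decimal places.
0.866

End-effector z-axis (col 2 of R) = (-0.5000,0.8660,0.0000)
R[1][2] = 0.8660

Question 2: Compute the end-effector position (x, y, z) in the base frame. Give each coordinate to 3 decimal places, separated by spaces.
after link 1: o_1 = (0.0000, 0.0000, 3.0000)
after link 2: o_2 = (2.5981, 1.5000, 3.0000)

2.598 1.500 3.000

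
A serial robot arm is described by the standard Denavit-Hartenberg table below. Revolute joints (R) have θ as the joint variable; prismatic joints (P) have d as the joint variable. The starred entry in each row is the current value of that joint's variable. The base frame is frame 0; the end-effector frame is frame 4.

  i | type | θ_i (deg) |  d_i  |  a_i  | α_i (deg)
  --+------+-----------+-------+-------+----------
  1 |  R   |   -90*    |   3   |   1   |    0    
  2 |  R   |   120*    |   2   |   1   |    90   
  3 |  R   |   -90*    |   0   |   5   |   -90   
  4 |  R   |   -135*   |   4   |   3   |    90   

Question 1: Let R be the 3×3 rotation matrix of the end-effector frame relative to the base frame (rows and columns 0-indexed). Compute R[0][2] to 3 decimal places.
End-effector z-axis (col 2 of R) = (-0.3536,0.6124,0.7071)
R[0][2] = -0.3536

-0.354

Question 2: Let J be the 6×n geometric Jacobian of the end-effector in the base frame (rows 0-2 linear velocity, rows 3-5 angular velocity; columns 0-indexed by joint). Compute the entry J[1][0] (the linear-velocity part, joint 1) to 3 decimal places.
5.391

axis z_0 = ẑ; lever o_n−o_0 = (5.3908,-0.3371,2.1213)
cross product → J_v[:, 0] = (0.3371,5.3908,-0.0000)
J_ω[:, 0] = z_0
entry J[1][0] = 5.3908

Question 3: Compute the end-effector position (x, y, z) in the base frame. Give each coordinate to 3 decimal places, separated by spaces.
5.391 -0.337 2.121

after link 1: o_1 = (0.0000, -1.0000, 3.0000)
after link 2: o_2 = (0.8660, -0.5000, 5.0000)
after link 3: o_3 = (0.8660, -0.5000, 0.0000)
after link 4: o_4 = (5.3908, -0.3371, 2.1213)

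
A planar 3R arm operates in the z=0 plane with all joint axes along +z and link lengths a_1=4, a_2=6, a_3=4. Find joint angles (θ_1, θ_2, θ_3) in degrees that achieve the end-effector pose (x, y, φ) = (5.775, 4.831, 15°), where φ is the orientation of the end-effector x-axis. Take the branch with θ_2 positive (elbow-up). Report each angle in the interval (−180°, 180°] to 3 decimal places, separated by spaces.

wrist centre = target − a_3·(cos φ, sin φ) = (1.9113, 3.7957)
cos θ_2 = (18.0606−4²−6²)/(2·4·6) = -0.7071; θ_2 = 134.9971° (elbow-up)
β = atan2(3.7957,1.9113) = 63.2729°; ψ = atan2(4.2429,-0.2424) = 93.2702°
θ_1 = β − ψ = -29.9973°
θ_3 = φ − θ_1 − θ_2 = -89.9999° (wrapped to (-180°,180°])

-29.997 134.997 -90.000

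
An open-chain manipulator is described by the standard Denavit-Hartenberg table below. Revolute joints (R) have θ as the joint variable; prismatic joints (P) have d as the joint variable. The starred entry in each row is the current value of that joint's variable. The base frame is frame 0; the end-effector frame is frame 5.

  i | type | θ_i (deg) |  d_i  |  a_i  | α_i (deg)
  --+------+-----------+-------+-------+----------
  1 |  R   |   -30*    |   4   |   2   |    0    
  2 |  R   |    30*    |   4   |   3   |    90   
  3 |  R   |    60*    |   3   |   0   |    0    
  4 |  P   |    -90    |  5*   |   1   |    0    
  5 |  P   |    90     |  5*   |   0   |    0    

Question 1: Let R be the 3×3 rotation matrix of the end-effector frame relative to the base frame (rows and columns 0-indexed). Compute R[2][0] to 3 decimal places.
End-effector x-axis (col 0 of R) = (0.5000,0.0000,0.8660)
R[2][0] = 0.8660

0.866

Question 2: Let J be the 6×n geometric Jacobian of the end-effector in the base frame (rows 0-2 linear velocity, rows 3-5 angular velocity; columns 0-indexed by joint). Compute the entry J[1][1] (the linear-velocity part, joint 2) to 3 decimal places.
axis z_1 = (0.0000,0.0000,1.0000); lever o_n−o_1 = (3.8660,-13.0000,3.5000)
cross product → J_v[:, 1] = (13.0000,3.8660,-0.0000)
J_ω[:, 1] = z_1
entry J[1][1] = 3.8660

3.866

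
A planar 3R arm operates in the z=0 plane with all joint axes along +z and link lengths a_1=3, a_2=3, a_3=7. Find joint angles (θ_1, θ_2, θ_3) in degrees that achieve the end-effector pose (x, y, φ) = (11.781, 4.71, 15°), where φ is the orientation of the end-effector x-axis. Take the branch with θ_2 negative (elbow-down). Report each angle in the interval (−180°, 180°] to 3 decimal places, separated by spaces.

wrist centre = target − a_3·(cos φ, sin φ) = (5.0195, 2.8983)
cos θ_2 = (33.5955−3²−3²)/(2·3·3) = 0.8664; θ_2 = -29.9550° (elbow-down)
β = atan2(2.8983,5.0195) = 30.0021°; ψ = atan2(-1.4980,5.5993) = -14.9775°
θ_1 = β − ψ = 44.9796°
θ_3 = φ − θ_1 − θ_2 = -0.0246° (wrapped to (-180°,180°])

44.980 -29.955 -0.025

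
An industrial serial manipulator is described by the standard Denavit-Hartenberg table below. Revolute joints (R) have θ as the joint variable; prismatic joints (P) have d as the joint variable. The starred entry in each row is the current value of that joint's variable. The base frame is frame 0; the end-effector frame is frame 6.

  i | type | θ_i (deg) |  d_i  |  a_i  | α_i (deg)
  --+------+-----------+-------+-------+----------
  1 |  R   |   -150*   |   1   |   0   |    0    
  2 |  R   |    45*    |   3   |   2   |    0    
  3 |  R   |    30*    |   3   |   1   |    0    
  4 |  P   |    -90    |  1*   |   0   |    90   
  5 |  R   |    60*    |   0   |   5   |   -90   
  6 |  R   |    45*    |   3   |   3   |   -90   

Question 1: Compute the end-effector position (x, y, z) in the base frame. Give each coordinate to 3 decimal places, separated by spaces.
after link 1: o_1 = (0.0000, 0.0000, 1.0000)
after link 2: o_2 = (-0.5176, -1.9319, 4.0000)
after link 3: o_3 = (-0.2588, -2.8978, 7.0000)
after link 4: o_4 = (-0.2588, -2.8978, 8.0000)
after link 5: o_5 = (-2.6736, -3.5448, 12.3301)
after link 6: o_6 = (-0.6396, -5.1960, 15.6672)

-0.640 -5.196 15.667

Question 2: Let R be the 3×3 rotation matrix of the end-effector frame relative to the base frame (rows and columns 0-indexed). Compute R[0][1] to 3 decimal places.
End-effector y-axis (col 1 of R) = (-0.8365,-0.2241,-0.5000)
R[0][1] = -0.8365

-0.837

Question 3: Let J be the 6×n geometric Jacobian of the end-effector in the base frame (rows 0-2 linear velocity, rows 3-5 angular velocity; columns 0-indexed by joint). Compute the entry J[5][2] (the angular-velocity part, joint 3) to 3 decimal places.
1.000

axis z_2 = (0.0000,0.0000,1.0000); lever o_n−o_2 = (-0.1219,-3.2641,11.6672)
cross product → J_v[:, 2] = (3.2641,-0.1219,0.0000)
J_ω[:, 2] = z_2
entry J[5][2] = 1.0000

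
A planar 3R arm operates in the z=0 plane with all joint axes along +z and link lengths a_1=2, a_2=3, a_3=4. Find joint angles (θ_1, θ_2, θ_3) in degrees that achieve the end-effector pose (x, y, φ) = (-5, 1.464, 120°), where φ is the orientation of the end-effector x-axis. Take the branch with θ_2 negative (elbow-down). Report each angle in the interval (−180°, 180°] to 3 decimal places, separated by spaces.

wrist centre = target − a_3·(cos φ, sin φ) = (-3.0000, -2.0001)
cos θ_2 = (13.0004−2²−3²)/(2·2·3) = 0.0000; θ_2 = -89.9981° (elbow-down)
β = atan2(-2.0001,-3.0000) = -146.3086°; ψ = atan2(-3.0000,2.0001) = -56.3086°
θ_1 = β − ψ = -90.0000°
θ_3 = φ − θ_1 − θ_2 = -60.0019° (wrapped to (-180°,180°])

-90.000 -89.998 -60.002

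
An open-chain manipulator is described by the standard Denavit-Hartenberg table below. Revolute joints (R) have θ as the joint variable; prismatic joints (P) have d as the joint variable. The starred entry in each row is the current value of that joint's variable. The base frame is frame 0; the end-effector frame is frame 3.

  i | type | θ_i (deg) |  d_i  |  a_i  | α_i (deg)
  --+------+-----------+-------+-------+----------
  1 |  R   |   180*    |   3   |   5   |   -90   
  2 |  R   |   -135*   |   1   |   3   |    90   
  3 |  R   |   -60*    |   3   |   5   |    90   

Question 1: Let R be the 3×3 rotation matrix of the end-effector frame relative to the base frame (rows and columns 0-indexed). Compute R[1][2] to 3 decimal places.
End-effector z-axis (col 2 of R) = (-0.6124,0.5000,-0.6124)
R[1][2] = 0.5000

0.500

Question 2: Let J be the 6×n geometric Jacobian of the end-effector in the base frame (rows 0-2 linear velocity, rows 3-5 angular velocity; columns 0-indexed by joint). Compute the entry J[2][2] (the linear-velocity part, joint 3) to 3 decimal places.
3.062

axis z_2 = (0.7071,-0.0000,-0.7071); lever o_n−o_2 = (3.8891,4.3301,-0.3536)
cross product → J_v[:, 2] = (3.0619,-2.5000,3.0619)
J_ω[:, 2] = z_2
entry J[2][2] = 3.0619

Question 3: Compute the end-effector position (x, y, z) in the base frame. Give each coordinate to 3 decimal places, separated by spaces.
1.010 3.330 4.768

after link 1: o_1 = (-5.0000, 0.0000, 3.0000)
after link 2: o_2 = (-2.8787, -1.0000, 5.1213)
after link 3: o_3 = (1.0104, 3.3301, 4.7678)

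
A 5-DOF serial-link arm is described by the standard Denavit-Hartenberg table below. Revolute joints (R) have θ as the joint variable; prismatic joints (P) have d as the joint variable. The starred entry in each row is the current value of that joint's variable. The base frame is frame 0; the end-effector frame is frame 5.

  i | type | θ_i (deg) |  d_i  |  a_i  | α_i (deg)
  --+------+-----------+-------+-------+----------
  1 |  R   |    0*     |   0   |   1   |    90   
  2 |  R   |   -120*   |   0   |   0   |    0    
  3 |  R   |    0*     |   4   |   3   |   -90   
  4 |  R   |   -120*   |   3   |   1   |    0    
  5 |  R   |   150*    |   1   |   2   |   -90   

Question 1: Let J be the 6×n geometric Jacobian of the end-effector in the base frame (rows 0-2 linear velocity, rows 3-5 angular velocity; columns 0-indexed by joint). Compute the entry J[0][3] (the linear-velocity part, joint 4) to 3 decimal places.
0.067

axis z_3 = (0.8660,-0.0000,-0.5000); lever o_n−o_3 = (2.8481,0.1340,-3.0670)
cross product → J_v[:, 3] = (0.0670,1.2321,0.1160)
J_ω[:, 3] = z_3
entry J[0][3] = 0.0670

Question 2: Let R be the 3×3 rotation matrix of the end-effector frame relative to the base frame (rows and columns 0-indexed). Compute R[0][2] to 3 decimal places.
End-effector z-axis (col 2 of R) = (0.2500,0.8660,0.4330)
R[0][2] = 0.2500

0.250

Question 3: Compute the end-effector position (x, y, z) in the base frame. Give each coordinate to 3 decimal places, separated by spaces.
after link 1: o_1 = (1.0000, 0.0000, 0.0000)
after link 2: o_2 = (1.0000, 0.0000, 0.0000)
after link 3: o_3 = (-0.5000, -4.0000, -2.5981)
after link 4: o_4 = (2.3481, -4.8660, -3.6651)
after link 5: o_5 = (2.3481, -3.8660, -5.6651)

2.348 -3.866 -5.665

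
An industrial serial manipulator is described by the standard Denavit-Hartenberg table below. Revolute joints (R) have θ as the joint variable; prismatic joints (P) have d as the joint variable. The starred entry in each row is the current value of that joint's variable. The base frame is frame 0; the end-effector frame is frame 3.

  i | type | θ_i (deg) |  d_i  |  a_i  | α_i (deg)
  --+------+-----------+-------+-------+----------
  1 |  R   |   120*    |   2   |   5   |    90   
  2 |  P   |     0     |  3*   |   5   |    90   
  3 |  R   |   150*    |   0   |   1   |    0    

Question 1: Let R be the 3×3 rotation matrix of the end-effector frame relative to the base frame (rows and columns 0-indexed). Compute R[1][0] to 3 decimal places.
End-effector x-axis (col 0 of R) = (0.8660,-0.5000,0.0000)
R[1][0] = -0.5000

-0.500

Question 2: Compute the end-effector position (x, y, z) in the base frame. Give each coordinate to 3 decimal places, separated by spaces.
-1.536 9.660 2.000

after link 1: o_1 = (-2.5000, 4.3301, 2.0000)
after link 2: o_2 = (-2.4019, 10.1603, 2.0000)
after link 3: o_3 = (-1.5359, 9.6603, 2.0000)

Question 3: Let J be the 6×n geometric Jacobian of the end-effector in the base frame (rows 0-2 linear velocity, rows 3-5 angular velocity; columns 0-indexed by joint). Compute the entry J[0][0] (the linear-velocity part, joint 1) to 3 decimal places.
-9.660

axis z_0 = ẑ; lever o_n−o_0 = (-1.5359,9.6603,2.0000)
cross product → J_v[:, 0] = (-9.6603,-1.5359,0.0000)
J_ω[:, 0] = z_0
entry J[0][0] = -9.6603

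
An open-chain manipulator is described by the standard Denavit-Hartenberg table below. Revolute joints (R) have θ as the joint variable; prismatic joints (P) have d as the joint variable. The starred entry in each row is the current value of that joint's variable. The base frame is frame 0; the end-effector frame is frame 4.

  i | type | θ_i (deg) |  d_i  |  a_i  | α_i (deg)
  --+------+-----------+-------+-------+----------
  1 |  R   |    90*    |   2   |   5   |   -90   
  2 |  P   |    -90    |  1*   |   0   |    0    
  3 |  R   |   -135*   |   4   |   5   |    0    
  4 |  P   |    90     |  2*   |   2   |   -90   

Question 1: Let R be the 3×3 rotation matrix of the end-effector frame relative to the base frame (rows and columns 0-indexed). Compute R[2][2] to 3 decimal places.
0.707

End-effector z-axis (col 2 of R) = (0.0000,0.7071,0.7071)
R[2][2] = 0.7071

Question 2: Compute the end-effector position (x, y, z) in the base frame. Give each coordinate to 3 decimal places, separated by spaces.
after link 1: o_1 = (0.0000, 5.0000, 2.0000)
after link 2: o_2 = (-1.0000, 5.0000, 2.0000)
after link 3: o_3 = (-5.0000, 1.4645, -1.5355)
after link 4: o_4 = (-7.0000, 0.0503, -0.1213)

-7.000 0.050 -0.121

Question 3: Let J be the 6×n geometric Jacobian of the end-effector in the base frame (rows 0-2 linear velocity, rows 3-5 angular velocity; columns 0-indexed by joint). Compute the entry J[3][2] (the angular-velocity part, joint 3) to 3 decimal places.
-1.000

axis z_2 = (-1.0000,0.0000,0.0000); lever o_n−o_2 = (-6.0000,-4.9497,-2.1213)
cross product → J_v[:, 2] = (0.0000,-2.1213,4.9497)
J_ω[:, 2] = z_2
entry J[3][2] = -1.0000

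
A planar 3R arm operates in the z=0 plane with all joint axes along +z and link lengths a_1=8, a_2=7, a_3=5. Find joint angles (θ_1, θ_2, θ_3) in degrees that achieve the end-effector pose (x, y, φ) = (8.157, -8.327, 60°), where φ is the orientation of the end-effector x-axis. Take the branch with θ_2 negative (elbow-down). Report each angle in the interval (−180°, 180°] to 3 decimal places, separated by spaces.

-45.003 -44.994 149.997

wrist centre = target − a_3·(cos φ, sin φ) = (5.6570, -12.6571)
cos θ_2 = (192.2045−8²−7²)/(2·8·7) = 0.7072; θ_2 = -44.9938° (elbow-down)
β = atan2(-12.6571,5.6570) = -65.9181°; ψ = atan2(-4.9492,12.9503) = -20.9154°
θ_1 = β − ψ = -45.0028°
θ_3 = φ − θ_1 − θ_2 = 149.9966° (wrapped to (-180°,180°])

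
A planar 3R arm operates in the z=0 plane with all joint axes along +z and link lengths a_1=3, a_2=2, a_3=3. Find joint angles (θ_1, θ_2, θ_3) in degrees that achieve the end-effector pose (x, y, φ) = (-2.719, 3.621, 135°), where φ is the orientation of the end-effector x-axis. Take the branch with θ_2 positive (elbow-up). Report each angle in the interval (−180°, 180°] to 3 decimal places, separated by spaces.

wrist centre = target − a_3·(cos φ, sin φ) = (-0.5977, 1.4997)
cos θ_2 = (2.6063−3²−2²)/(2·3·2) = -0.8661; θ_2 = 150.0137° (elbow-up)
β = atan2(1.4997,-0.5977) = 111.7292°; ψ = atan2(0.9996,1.2677) = 38.2557°
θ_1 = β − ψ = 73.4735°
θ_3 = φ − θ_1 − θ_2 = -88.4872° (wrapped to (-180°,180°])

73.473 150.014 -88.487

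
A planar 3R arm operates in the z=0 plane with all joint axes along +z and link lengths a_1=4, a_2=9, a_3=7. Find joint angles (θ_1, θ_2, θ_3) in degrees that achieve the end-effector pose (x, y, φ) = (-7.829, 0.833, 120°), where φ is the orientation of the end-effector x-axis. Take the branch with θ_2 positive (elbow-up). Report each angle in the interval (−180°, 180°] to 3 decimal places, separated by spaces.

wrist centre = target − a_3·(cos φ, sin φ) = (-4.3290, -5.2292)
cos θ_2 = (46.0845−4²−9²)/(2·4·9) = -0.7072; θ_2 = 135.0042° (elbow-up)
β = atan2(-5.2292,-4.3290) = -129.6198°; ψ = atan2(6.3635,-2.3644) = 110.3832°
θ_1 = β − ψ = -240.0030°
θ_3 = φ − θ_1 − θ_2 = -135.0013° (wrapped to (-180°,180°])

119.997 135.004 -135.001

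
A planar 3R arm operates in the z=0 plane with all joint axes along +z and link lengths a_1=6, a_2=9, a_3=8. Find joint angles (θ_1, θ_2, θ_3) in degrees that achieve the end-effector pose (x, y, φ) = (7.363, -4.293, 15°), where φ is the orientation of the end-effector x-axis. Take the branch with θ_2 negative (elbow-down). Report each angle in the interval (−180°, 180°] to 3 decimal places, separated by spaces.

wrist centre = target − a_3·(cos φ, sin φ) = (-0.3644, -6.3636)
cos θ_2 = (40.6276−6²−9²)/(2·6·9) = -0.7072; θ_2 = -135.0037° (elbow-down)
β = atan2(-6.3636,-0.3644) = -93.2774°; ψ = atan2(-6.3636,-0.3644) = -93.2771°
θ_1 = β − ψ = -0.0004°
θ_3 = φ − θ_1 − θ_2 = 150.0040° (wrapped to (-180°,180°])

-0.000 -135.004 150.004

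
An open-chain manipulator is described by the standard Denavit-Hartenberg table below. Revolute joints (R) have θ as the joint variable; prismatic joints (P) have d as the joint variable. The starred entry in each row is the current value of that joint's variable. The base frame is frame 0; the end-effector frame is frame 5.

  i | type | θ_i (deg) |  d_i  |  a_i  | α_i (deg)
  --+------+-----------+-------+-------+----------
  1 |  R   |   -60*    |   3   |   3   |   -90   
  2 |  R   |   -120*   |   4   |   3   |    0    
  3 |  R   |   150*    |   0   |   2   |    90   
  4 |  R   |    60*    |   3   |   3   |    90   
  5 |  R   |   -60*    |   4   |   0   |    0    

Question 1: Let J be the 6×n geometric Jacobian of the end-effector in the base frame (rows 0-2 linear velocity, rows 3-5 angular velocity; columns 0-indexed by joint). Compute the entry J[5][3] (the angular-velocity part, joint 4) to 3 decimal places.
0.866

axis z_3 = (0.2500,-0.4330,0.8660); lever o_n−o_3 = (3.4175,-4.7231,0.1160)
cross product → J_v[:, 3] = (4.0401,2.9306,0.2990)
J_ω[:, 3] = z_3
entry J[5][3] = 0.8660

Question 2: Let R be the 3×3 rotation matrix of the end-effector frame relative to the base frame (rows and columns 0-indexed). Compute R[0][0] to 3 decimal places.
0.267

End-effector x-axis (col 0 of R) = (0.2667,0.4040,-0.8750)
R[0][0] = 0.2667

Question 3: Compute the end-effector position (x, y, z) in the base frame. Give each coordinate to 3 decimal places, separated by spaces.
8.498 -5.522 4.714

after link 1: o_1 = (1.5000, -2.5981, 3.0000)
after link 2: o_2 = (4.2141, 0.7010, 5.5981)
after link 3: o_3 = (5.0801, -0.7990, 4.5981)
after link 4: o_4 = (8.7296, -1.9240, 6.4462)
after link 5: o_5 = (8.4976, -5.5221, 4.7141)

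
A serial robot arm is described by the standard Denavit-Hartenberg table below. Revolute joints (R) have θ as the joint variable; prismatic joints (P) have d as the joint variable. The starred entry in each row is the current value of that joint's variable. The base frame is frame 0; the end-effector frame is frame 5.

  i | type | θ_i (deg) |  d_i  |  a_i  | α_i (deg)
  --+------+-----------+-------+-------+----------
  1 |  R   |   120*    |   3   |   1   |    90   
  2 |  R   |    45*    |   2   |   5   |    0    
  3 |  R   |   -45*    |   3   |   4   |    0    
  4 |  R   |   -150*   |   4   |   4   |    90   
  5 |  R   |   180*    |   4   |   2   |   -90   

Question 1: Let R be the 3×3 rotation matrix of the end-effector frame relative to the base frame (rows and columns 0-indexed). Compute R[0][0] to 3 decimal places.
-0.433

End-effector x-axis (col 0 of R) = (-0.4330,0.7500,0.5000)
R[0][0] = -0.4330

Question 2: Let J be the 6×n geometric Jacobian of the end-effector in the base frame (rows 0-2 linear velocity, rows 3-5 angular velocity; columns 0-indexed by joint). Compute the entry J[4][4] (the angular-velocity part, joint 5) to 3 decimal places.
axis z_4 = (0.2500,-0.4330,0.8660); lever o_n−o_4 = (0.1340,-0.2321,4.4641)
cross product → J_v[:, 4] = (-1.7321,-1.0000,-0.0000)
J_ω[:, 4] = z_4
entry J[4][4] = -0.4330

-0.433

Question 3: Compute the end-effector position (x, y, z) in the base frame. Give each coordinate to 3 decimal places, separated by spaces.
5.392 8.660 9.000

after link 1: o_1 = (-0.5000, 0.8660, 3.0000)
after link 2: o_2 = (-0.5357, 4.9279, 6.5355)
after link 3: o_3 = (0.0624, 9.8920, 6.5355)
after link 4: o_4 = (5.2585, 8.8920, 4.5355)
after link 5: o_5 = (5.3925, 8.6599, 8.9996)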